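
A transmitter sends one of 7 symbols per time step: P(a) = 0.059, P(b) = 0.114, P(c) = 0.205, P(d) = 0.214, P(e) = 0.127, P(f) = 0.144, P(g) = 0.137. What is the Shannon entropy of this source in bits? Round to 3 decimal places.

2.716 bits

H = −Σ pᵢ log₂ pᵢ.
−0.059·log₂(0.059) = 0.2409
−0.114·log₂(0.114) = 0.3571
−0.205·log₂(0.205) = 0.4687
−0.214·log₂(0.214) = 0.4760
−0.127·log₂(0.127) = 0.3781
−0.144·log₂(0.144) = 0.4026
−0.137·log₂(0.137) = 0.3929
Sum ≈ 2.7163 → 2.716 bits.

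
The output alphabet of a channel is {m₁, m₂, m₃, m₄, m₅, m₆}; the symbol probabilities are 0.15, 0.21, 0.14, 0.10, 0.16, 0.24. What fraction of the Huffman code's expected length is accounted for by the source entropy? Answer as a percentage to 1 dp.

99.2%

Entropy H = −Σ p log₂ p ≈ 2.5298 bits.
Huffman merges: 1/10+7/50→6/25; 3/20+4/25→31/100; 21/100+6/25→9/20; 6/25+31/100→11/20; 9/20+11/20→1. L = 51/20 ≈ 2.5500.
Efficiency = H/L = 2.5298/2.5500 = 99.2%.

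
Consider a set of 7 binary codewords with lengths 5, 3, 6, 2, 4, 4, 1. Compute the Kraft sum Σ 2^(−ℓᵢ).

With common denominator 2^6 = 64: Σ 2^(−ℓᵢ) = 2/64 + 8/64 + 1/64 + 16/64 + 4/64 + 4/64 + 32/64 = 67/64 = 1.046875.

1.046875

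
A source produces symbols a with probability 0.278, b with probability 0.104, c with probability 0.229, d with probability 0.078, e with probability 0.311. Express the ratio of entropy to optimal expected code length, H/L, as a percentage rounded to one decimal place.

Entropy H = −Σ p log₂ p ≈ 2.1511 bits.
Huffman merges: 39/500+13/125→91/500; 91/500+229/1000→411/1000; 139/500+311/1000→589/1000; 411/1000+589/1000→1. L = 1091/500 ≈ 2.1820.
Efficiency = H/L = 2.1511/2.1820 = 98.6%.

98.6%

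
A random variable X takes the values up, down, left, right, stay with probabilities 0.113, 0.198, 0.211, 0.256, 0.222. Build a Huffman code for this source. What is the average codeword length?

Repeatedly combine the two least-probable nodes; the expected code length is the sum of the merged weights.
merge 113/1000 + 99/500 → 311/1000
merge 211/1000 + 111/500 → 433/1000
merge 32/125 + 311/1000 → 567/1000
merge 433/1000 + 567/1000 → 1
L = 311/1000 + 433/1000 + 567/1000 + 1 = 2311/1000 = 2.311 bits/symbol.

2.311 bits/symbol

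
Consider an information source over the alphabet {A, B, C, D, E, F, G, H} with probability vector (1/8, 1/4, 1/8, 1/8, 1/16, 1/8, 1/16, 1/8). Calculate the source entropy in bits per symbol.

Each probability is a power of 1/2, so log₂(1/p) is an integer.
H = Σ p·log₂(1/p) = 1/8·3 + 1/4·2 + 1/8·3 + 1/8·3 + 1/16·4 + 1/8·3 + 1/16·4 + 1/8·3 = 2.875 bits.

2.875 bits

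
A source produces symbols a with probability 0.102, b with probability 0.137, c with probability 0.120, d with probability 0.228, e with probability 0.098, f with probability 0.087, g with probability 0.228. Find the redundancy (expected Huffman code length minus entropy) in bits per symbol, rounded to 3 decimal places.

0.026 bits

Entropy H = −Σ p log₂ p ≈ 2.7034 bits.
Huffman merges: 87/1000+49/500→37/200; 51/500+3/25→111/500; 137/1000+37/200→161/500; 111/500+57/250→9/20; 57/250+161/500→11/20; 9/20+11/20→1. L = 2729/1000 ≈ 2.7290.
L − H = 2.7290 − 2.7034 = 0.026 bits.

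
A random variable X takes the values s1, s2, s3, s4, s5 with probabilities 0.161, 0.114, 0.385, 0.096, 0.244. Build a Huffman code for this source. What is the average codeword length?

Repeatedly combine the two least-probable nodes; the expected code length is the sum of the merged weights.
merge 12/125 + 57/500 → 21/100
merge 161/1000 + 21/100 → 371/1000
merge 61/250 + 371/1000 → 123/200
merge 77/200 + 123/200 → 1
L = 21/100 + 371/1000 + 123/200 + 1 = 549/250 = 2.196 bits/symbol.

2.196 bits/symbol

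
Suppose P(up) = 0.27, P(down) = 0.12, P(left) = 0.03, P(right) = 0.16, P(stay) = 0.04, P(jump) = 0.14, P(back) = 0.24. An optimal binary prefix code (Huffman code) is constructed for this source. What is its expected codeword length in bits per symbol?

Repeatedly combine the two least-probable nodes; the expected code length is the sum of the merged weights.
merge 3/100 + 1/25 → 7/100
merge 7/100 + 3/25 → 19/100
merge 7/50 + 4/25 → 3/10
merge 19/100 + 6/25 → 43/100
merge 27/100 + 3/10 → 57/100
merge 43/100 + 57/100 → 1
L = 7/100 + 19/100 + 3/10 + 43/100 + 57/100 + 1 = 64/25 = 2.56 bits/symbol.

2.56 bits/symbol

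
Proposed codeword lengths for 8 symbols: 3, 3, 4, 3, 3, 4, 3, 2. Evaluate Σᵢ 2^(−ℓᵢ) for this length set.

1

With common denominator 2^4 = 16: Σ 2^(−ℓᵢ) = 2/16 + 2/16 + 1/16 + 2/16 + 2/16 + 1/16 + 2/16 + 4/16 = 16/16 = 1.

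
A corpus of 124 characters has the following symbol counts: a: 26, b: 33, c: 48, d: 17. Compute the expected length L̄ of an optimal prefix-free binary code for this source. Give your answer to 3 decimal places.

1.960 bits/symbol

Probabilities are the counts divided by 124.
Repeatedly combine the two least-probable nodes; the expected code length is the sum of the merged weights.
merge 17/124 + 13/62 → 43/124
merge 33/124 + 43/124 → 19/31
merge 12/31 + 19/31 → 1
L = 43/124 + 19/31 + 1 = 243/124 ≈ 1.960 bits/symbol.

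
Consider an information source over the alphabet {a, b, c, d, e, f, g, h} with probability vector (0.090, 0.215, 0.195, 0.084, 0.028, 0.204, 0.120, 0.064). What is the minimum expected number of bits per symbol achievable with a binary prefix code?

2.847 bits/symbol

Repeatedly combine the two least-probable nodes; the expected code length is the sum of the merged weights.
merge 7/250 + 8/125 → 23/250
merge 21/250 + 9/100 → 87/500
merge 23/250 + 3/25 → 53/250
merge 87/500 + 39/200 → 369/1000
merge 51/250 + 53/250 → 52/125
merge 43/200 + 369/1000 → 73/125
merge 52/125 + 73/125 → 1
L = 23/250 + 87/500 + 53/250 + 369/1000 + 52/125 + 73/125 + 1 = 2847/1000 = 2.847 bits/symbol.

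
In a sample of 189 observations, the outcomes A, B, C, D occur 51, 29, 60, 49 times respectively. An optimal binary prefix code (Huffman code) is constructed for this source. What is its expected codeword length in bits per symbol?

2 bits/symbol

Probabilities are the counts divided by 189.
Repeatedly combine the two least-probable nodes; the expected code length is the sum of the merged weights.
merge 29/189 + 7/27 → 26/63
merge 17/63 + 20/63 → 37/63
merge 26/63 + 37/63 → 1
L = 26/63 + 37/63 + 1 = 2 bits/symbol.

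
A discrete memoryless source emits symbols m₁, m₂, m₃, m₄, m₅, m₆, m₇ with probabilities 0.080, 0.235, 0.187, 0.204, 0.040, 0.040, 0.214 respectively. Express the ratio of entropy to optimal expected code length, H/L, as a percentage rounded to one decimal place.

98.6%

Entropy H = −Σ p log₂ p ≈ 2.5502 bits.
Huffman merges: 1/25+1/25→2/25; 2/25+2/25→4/25; 4/25+187/1000→347/1000; 51/250+107/500→209/500; 47/200+347/1000→291/500; 209/500+291/500→1. L = 2587/1000 ≈ 2.5870.
Efficiency = H/L = 2.5502/2.5870 = 98.6%.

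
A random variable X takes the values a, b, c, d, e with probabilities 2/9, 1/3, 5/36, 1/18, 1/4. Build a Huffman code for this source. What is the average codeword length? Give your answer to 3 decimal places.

2.194 bits/symbol

Repeatedly combine the two least-probable nodes; the expected code length is the sum of the merged weights.
merge 1/18 + 5/36 → 7/36
merge 7/36 + 2/9 → 5/12
merge 1/4 + 1/3 → 7/12
merge 5/12 + 7/12 → 1
L = 7/36 + 5/12 + 7/12 + 1 = 79/36 ≈ 2.194 bits/symbol.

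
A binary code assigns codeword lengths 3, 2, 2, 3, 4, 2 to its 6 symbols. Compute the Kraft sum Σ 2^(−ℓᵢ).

With common denominator 2^4 = 16: Σ 2^(−ℓᵢ) = 2/16 + 4/16 + 4/16 + 2/16 + 1/16 + 4/16 = 17/16 = 1.0625.

1.0625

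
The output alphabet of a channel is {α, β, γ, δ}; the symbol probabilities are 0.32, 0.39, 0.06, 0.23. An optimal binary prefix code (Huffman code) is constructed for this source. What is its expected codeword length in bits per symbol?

1.9 bits/symbol

Repeatedly combine the two least-probable nodes; the expected code length is the sum of the merged weights.
merge 3/50 + 23/100 → 29/100
merge 29/100 + 8/25 → 61/100
merge 39/100 + 61/100 → 1
L = 29/100 + 61/100 + 1 = 19/10 = 1.9 bits/symbol.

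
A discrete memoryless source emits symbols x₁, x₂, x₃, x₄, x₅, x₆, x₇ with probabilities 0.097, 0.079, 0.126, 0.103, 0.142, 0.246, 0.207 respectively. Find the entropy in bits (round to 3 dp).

H = −Σ pᵢ log₂ pᵢ.
−0.097·log₂(0.097) = 0.3265
−0.079·log₂(0.079) = 0.2893
−0.126·log₂(0.126) = 0.3766
−0.103·log₂(0.103) = 0.3378
−0.142·log₂(0.142) = 0.3999
−0.246·log₂(0.246) = 0.4977
−0.207·log₂(0.207) = 0.4704
Sum ≈ 2.6981 → 2.698 bits.

2.698 bits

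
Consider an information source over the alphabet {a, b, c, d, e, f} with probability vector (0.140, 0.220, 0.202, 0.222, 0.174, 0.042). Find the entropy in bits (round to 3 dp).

H = −Σ pᵢ log₂ pᵢ.
−0.140·log₂(0.140) = 0.3971
−0.220·log₂(0.220) = 0.4806
−0.202·log₂(0.202) = 0.4661
−0.222·log₂(0.222) = 0.4820
−0.174·log₂(0.174) = 0.4390
−0.042·log₂(0.042) = 0.1921
Sum ≈ 2.4569 → 2.457 bits.

2.457 bits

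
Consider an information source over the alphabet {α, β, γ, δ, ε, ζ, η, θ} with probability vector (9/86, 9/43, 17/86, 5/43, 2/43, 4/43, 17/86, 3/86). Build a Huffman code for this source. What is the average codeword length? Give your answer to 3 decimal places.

2.849 bits/symbol

Repeatedly combine the two least-probable nodes; the expected code length is the sum of the merged weights.
merge 3/86 + 2/43 → 7/86
merge 7/86 + 4/43 → 15/86
merge 9/86 + 5/43 → 19/86
merge 15/86 + 17/86 → 16/43
merge 17/86 + 9/43 → 35/86
merge 19/86 + 16/43 → 51/86
merge 35/86 + 51/86 → 1
L = 7/86 + 15/86 + 19/86 + 16/43 + 35/86 + 51/86 + 1 = 245/86 ≈ 2.849 bits/symbol.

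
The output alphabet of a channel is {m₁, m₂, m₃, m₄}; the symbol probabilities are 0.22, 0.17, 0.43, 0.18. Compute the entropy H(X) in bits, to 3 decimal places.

1.884 bits

H = −Σ pᵢ log₂ pᵢ.
−0.22·log₂(0.22) = 0.4806
−0.17·log₂(0.17) = 0.4346
−0.43·log₂(0.43) = 0.5236
−0.18·log₂(0.18) = 0.4453
Sum ≈ 1.8840 → 1.884 bits.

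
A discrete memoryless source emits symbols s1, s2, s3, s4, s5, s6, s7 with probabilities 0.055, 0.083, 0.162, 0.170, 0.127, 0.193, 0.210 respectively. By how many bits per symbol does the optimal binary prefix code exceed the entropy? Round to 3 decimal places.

Entropy H = −Σ p log₂ p ≈ 2.6971 bits.
Huffman merges: 11/200+83/1000→69/500; 127/1000+69/500→53/200; 81/500+17/100→83/250; 193/1000+21/100→403/1000; 53/200+83/250→597/1000; 403/1000+597/1000→1. L = 547/200 ≈ 2.7350.
L − H = 2.7350 − 2.6971 = 0.038 bits.

0.038 bits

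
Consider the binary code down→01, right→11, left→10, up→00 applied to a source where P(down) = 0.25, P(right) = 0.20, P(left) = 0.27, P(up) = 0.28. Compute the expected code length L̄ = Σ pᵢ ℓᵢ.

L̄ = Σ pᵢ·ℓᵢ = 0.25·2 + 0.20·2 + 0.27·2 + 0.28·2 = 2 bits/symbol.

2 bits/symbol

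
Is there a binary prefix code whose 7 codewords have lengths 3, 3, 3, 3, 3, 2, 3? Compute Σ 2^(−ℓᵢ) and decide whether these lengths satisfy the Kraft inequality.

With common denominator 2^3 = 8: Σ 2^(−ℓᵢ) = 1/8 + 1/8 + 1/8 + 1/8 + 1/8 + 2/8 + 1/8 = 8/8 = 1.
Kraft's inequality requires Σ ≤ 1; here Σ = 1 ≤ 1, so such a prefix code exists.

1; yes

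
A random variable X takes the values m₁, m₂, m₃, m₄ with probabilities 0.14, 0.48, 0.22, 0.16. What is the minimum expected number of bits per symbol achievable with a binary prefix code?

Repeatedly combine the two least-probable nodes; the expected code length is the sum of the merged weights.
merge 7/50 + 4/25 → 3/10
merge 11/50 + 3/10 → 13/25
merge 12/25 + 13/25 → 1
L = 3/10 + 13/25 + 1 = 91/50 = 1.82 bits/symbol.

1.82 bits/symbol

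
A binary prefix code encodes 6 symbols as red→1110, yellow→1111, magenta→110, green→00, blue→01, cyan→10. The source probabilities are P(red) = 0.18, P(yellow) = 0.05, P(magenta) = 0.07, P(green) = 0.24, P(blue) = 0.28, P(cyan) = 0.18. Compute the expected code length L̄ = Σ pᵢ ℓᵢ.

2.53 bits/symbol

L̄ = Σ pᵢ·ℓᵢ = 0.18·4 + 0.05·4 + 0.07·3 + 0.24·2 + 0.28·2 + 0.18·2 = 2.53 bits/symbol.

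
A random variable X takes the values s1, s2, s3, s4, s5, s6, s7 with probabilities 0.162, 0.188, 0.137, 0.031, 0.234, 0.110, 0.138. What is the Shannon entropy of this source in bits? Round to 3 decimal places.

H = −Σ pᵢ log₂ pᵢ.
−0.162·log₂(0.162) = 0.4254
−0.188·log₂(0.188) = 0.4533
−0.137·log₂(0.137) = 0.3929
−0.031·log₂(0.031) = 0.1554
−0.234·log₂(0.234) = 0.4903
−0.110·log₂(0.110) = 0.3503
−0.138·log₂(0.138) = 0.3943
Sum ≈ 2.6619 → 2.662 bits.

2.662 bits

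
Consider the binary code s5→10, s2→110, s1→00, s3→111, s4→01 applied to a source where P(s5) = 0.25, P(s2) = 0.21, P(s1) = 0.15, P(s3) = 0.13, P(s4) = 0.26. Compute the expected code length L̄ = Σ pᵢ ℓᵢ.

L̄ = Σ pᵢ·ℓᵢ = 0.25·2 + 0.21·3 + 0.15·2 + 0.13·3 + 0.26·2 = 2.34 bits/symbol.

2.34 bits/symbol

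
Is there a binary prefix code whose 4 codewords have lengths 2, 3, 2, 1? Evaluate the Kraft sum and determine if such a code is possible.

1.125; no

With common denominator 2^3 = 8: Σ 2^(−ℓᵢ) = 2/8 + 1/8 + 2/8 + 4/8 = 9/8 = 1.125.
Kraft's inequality requires Σ ≤ 1; here Σ = 1.125 > 1, so no such prefix code exists.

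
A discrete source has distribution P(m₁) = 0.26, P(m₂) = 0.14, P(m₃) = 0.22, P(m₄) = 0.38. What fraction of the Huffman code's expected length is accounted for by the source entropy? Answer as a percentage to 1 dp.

Entropy H = −Σ p log₂ p ≈ 1.9134 bits.
Huffman merges: 7/50+11/50→9/25; 13/50+9/25→31/50; 19/50+31/50→1. L = 99/50 ≈ 1.9800.
Efficiency = H/L = 1.9134/1.9800 = 96.6%.

96.6%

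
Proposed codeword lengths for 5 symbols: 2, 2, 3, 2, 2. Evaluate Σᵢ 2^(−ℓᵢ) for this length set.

With common denominator 2^3 = 8: Σ 2^(−ℓᵢ) = 2/8 + 2/8 + 1/8 + 2/8 + 2/8 = 9/8 = 1.125.

1.125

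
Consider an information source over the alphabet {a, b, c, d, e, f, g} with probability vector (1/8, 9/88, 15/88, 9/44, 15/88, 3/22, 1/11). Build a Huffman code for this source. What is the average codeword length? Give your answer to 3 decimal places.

Repeatedly combine the two least-probable nodes; the expected code length is the sum of the merged weights.
merge 1/11 + 9/88 → 17/88
merge 1/8 + 3/22 → 23/88
merge 15/88 + 15/88 → 15/44
merge 17/88 + 9/44 → 35/88
merge 23/88 + 15/44 → 53/88
merge 35/88 + 53/88 → 1
L = 17/88 + 23/88 + 15/44 + 35/88 + 53/88 + 1 = 123/44 ≈ 2.795 bits/symbol.

2.795 bits/symbol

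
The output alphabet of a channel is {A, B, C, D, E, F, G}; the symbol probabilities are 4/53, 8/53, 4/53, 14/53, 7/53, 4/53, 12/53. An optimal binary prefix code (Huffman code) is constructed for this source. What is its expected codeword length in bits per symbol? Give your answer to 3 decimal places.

2.660 bits/symbol

Repeatedly combine the two least-probable nodes; the expected code length is the sum of the merged weights.
merge 4/53 + 4/53 → 8/53
merge 4/53 + 7/53 → 11/53
merge 8/53 + 8/53 → 16/53
merge 11/53 + 12/53 → 23/53
merge 14/53 + 16/53 → 30/53
merge 23/53 + 30/53 → 1
L = 8/53 + 11/53 + 16/53 + 23/53 + 30/53 + 1 = 141/53 ≈ 2.660 bits/symbol.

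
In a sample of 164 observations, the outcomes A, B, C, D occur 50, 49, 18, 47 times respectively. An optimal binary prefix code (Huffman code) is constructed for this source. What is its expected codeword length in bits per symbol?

Probabilities are the counts divided by 164.
Repeatedly combine the two least-probable nodes; the expected code length is the sum of the merged weights.
merge 9/82 + 47/164 → 65/164
merge 49/164 + 25/82 → 99/164
merge 65/164 + 99/164 → 1
L = 65/164 + 99/164 + 1 = 2 bits/symbol.

2 bits/symbol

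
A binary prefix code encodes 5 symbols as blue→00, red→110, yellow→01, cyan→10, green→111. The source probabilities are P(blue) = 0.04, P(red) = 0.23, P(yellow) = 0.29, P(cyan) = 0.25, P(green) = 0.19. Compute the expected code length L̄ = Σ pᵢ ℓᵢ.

2.42 bits/symbol

L̄ = Σ pᵢ·ℓᵢ = 0.04·2 + 0.23·3 + 0.29·2 + 0.25·2 + 0.19·3 = 2.42 bits/symbol.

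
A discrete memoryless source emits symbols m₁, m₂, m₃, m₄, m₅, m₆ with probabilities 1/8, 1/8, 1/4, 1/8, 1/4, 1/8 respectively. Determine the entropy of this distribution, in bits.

Each probability is a power of 1/2, so log₂(1/p) is an integer.
H = Σ p·log₂(1/p) = 1/8·3 + 1/8·3 + 1/4·2 + 1/8·3 + 1/4·2 + 1/8·3 = 2.5 bits.

2.5 bits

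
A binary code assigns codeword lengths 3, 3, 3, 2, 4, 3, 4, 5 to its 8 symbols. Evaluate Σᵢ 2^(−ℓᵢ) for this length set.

0.90625

With common denominator 2^5 = 32: Σ 2^(−ℓᵢ) = 4/32 + 4/32 + 4/32 + 8/32 + 2/32 + 4/32 + 2/32 + 1/32 = 29/32 = 0.90625.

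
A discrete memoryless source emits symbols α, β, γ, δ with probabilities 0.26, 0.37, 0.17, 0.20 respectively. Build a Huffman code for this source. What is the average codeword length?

2 bits/symbol

Repeatedly combine the two least-probable nodes; the expected code length is the sum of the merged weights.
merge 17/100 + 1/5 → 37/100
merge 13/50 + 37/100 → 63/100
merge 37/100 + 63/100 → 1
L = 37/100 + 63/100 + 1 = 2 bits/symbol.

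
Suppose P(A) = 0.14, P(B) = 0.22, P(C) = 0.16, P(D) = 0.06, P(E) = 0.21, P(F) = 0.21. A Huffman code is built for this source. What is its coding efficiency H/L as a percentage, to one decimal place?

97.3%

Entropy H = −Σ p log₂ p ≈ 2.4899 bits.
Huffman merges: 3/50+7/50→1/5; 4/25+1/5→9/25; 21/100+21/100→21/50; 11/50+9/25→29/50; 21/50+29/50→1. L = 64/25 ≈ 2.5600.
Efficiency = H/L = 2.4899/2.5600 = 97.3%.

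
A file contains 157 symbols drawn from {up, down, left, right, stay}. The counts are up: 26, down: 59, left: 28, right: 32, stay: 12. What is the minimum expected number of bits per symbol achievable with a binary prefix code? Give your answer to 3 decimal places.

Probabilities are the counts divided by 157.
Repeatedly combine the two least-probable nodes; the expected code length is the sum of the merged weights.
merge 12/157 + 26/157 → 38/157
merge 28/157 + 32/157 → 60/157
merge 38/157 + 59/157 → 97/157
merge 60/157 + 97/157 → 1
L = 38/157 + 60/157 + 97/157 + 1 = 352/157 ≈ 2.242 bits/symbol.

2.242 bits/symbol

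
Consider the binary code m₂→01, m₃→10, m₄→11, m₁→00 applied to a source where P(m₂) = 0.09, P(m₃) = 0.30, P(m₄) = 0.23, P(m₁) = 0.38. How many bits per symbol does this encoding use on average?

2 bits/symbol

L̄ = Σ pᵢ·ℓᵢ = 0.09·2 + 0.30·2 + 0.23·2 + 0.38·2 = 2 bits/symbol.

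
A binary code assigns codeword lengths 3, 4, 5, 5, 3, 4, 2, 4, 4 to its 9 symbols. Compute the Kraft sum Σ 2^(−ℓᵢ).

With common denominator 2^5 = 32: Σ 2^(−ℓᵢ) = 4/32 + 2/32 + 1/32 + 1/32 + 4/32 + 2/32 + 8/32 + 2/32 + 2/32 = 26/32 = 0.8125.

0.8125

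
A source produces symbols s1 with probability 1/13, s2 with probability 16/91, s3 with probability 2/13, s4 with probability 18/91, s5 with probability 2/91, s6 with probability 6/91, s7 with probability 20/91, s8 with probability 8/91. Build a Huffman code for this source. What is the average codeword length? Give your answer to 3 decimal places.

2.835 bits/symbol

Repeatedly combine the two least-probable nodes; the expected code length is the sum of the merged weights.
merge 2/91 + 6/91 → 8/91
merge 1/13 + 8/91 → 15/91
merge 8/91 + 2/13 → 22/91
merge 15/91 + 16/91 → 31/91
merge 18/91 + 20/91 → 38/91
merge 22/91 + 31/91 → 53/91
merge 38/91 + 53/91 → 1
L = 8/91 + 15/91 + 22/91 + 31/91 + 38/91 + 53/91 + 1 = 258/91 ≈ 2.835 bits/symbol.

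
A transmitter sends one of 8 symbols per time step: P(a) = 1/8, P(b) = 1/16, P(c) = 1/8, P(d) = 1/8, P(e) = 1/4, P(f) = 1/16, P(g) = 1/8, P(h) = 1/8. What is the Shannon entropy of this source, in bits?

Each probability is a power of 1/2, so log₂(1/p) is an integer.
H = Σ p·log₂(1/p) = 1/8·3 + 1/16·4 + 1/8·3 + 1/8·3 + 1/4·2 + 1/16·4 + 1/8·3 + 1/8·3 = 2.875 bits.

2.875 bits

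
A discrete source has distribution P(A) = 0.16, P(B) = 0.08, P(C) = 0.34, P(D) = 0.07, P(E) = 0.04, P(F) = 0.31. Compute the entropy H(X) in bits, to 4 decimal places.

H = −Σ pᵢ log₂ pᵢ.
−0.16·log₂(0.16) = 0.4230
−0.08·log₂(0.08) = 0.2915
−0.34·log₂(0.34) = 0.5292
−0.07·log₂(0.07) = 0.2686
−0.04·log₂(0.04) = 0.1858
−0.31·log₂(0.31) = 0.5238
Sum ≈ 2.2218 → 2.2218 bits.

2.2218 bits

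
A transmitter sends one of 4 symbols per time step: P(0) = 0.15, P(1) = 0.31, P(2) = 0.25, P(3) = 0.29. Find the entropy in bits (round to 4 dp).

H = −Σ pᵢ log₂ pᵢ.
−0.15·log₂(0.15) = 0.4105
−0.31·log₂(0.31) = 0.5238
−0.25·log₂(0.25) = 0.5000
−0.29·log₂(0.29) = 0.5179
Sum ≈ 1.9522 → 1.9522 bits.

1.9522 bits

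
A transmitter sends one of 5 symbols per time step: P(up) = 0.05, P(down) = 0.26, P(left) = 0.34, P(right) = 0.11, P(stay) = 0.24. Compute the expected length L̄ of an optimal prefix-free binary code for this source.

Repeatedly combine the two least-probable nodes; the expected code length is the sum of the merged weights.
merge 1/20 + 11/100 → 4/25
merge 4/25 + 6/25 → 2/5
merge 13/50 + 17/50 → 3/5
merge 2/5 + 3/5 → 1
L = 4/25 + 2/5 + 3/5 + 1 = 54/25 = 2.16 bits/symbol.

2.16 bits/symbol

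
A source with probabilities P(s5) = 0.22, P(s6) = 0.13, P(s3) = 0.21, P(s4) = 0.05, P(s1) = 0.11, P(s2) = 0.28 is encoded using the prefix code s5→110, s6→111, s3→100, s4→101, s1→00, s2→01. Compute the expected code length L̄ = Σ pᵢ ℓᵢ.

2.61 bits/symbol

L̄ = Σ pᵢ·ℓᵢ = 0.22·3 + 0.13·3 + 0.21·3 + 0.05·3 + 0.11·2 + 0.28·2 = 2.61 bits/symbol.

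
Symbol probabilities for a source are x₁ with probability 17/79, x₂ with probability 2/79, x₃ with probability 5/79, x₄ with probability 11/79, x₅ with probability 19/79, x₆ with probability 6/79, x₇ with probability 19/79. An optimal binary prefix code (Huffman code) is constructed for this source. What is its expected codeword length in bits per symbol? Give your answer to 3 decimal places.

Repeatedly combine the two least-probable nodes; the expected code length is the sum of the merged weights.
merge 2/79 + 5/79 → 7/79
merge 6/79 + 7/79 → 13/79
merge 11/79 + 13/79 → 24/79
merge 17/79 + 19/79 → 36/79
merge 19/79 + 24/79 → 43/79
merge 36/79 + 43/79 → 1
L = 7/79 + 13/79 + 24/79 + 36/79 + 43/79 + 1 = 202/79 ≈ 2.557 bits/symbol.

2.557 bits/symbol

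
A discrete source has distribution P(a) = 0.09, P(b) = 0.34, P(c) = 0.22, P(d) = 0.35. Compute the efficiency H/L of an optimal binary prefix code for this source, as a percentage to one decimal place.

94.5%

Entropy H = −Σ p log₂ p ≈ 1.8525 bits.
Huffman merges: 9/100+11/50→31/100; 31/100+17/50→13/20; 7/20+13/20→1. L = 49/25 ≈ 1.9600.
Efficiency = H/L = 1.8525/1.9600 = 94.5%.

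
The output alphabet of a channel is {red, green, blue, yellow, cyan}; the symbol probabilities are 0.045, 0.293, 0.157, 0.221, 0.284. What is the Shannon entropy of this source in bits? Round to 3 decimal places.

2.137 bits

H = −Σ pᵢ log₂ pᵢ.
−0.045·log₂(0.045) = 0.2013
−0.293·log₂(0.293) = 0.5189
−0.157·log₂(0.157) = 0.4194
−0.221·log₂(0.221) = 0.4813
−0.284·log₂(0.284) = 0.5158
Sum ≈ 2.1367 → 2.137 bits.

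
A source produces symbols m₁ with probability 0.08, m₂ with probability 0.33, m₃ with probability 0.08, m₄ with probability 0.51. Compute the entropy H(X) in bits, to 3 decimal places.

H = −Σ pᵢ log₂ pᵢ.
−0.08·log₂(0.08) = 0.2915
−0.33·log₂(0.33) = 0.5278
−0.08·log₂(0.08) = 0.2915
−0.51·log₂(0.51) = 0.4954
Sum ≈ 1.6063 → 1.606 bits.

1.606 bits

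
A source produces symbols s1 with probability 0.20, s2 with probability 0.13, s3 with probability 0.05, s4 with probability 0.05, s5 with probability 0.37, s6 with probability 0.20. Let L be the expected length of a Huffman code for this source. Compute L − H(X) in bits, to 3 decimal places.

Entropy H = −Σ p log₂ p ≈ 2.2743 bits.
Huffman merges: 1/20+1/20→1/10; 1/10+13/100→23/100; 1/5+1/5→2/5; 23/100+37/100→3/5; 2/5+3/5→1. L = 233/100 ≈ 2.3300.
L − H = 2.3300 − 2.2743 = 0.056 bits.

0.056 bits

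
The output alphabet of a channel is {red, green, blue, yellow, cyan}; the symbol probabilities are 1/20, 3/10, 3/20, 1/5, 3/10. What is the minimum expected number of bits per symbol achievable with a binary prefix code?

Repeatedly combine the two least-probable nodes; the expected code length is the sum of the merged weights.
merge 1/20 + 3/20 → 1/5
merge 1/5 + 1/5 → 2/5
merge 3/10 + 3/10 → 3/5
merge 2/5 + 3/5 → 1
L = 1/5 + 2/5 + 3/5 + 1 = 11/5 = 2.2 bits/symbol.

2.2 bits/symbol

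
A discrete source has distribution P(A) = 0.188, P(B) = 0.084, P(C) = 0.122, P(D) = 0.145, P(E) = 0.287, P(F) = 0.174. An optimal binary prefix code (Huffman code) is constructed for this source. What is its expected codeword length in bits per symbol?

2.525 bits/symbol

Repeatedly combine the two least-probable nodes; the expected code length is the sum of the merged weights.
merge 21/250 + 61/500 → 103/500
merge 29/200 + 87/500 → 319/1000
merge 47/250 + 103/500 → 197/500
merge 287/1000 + 319/1000 → 303/500
merge 197/500 + 303/500 → 1
L = 103/500 + 319/1000 + 197/500 + 303/500 + 1 = 101/40 = 2.525 bits/symbol.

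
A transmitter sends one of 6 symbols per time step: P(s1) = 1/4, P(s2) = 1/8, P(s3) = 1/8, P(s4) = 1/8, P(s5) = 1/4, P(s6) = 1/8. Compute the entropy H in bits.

Each probability is a power of 1/2, so log₂(1/p) is an integer.
H = Σ p·log₂(1/p) = 1/4·2 + 1/8·3 + 1/8·3 + 1/8·3 + 1/4·2 + 1/8·3 = 2.5 bits.

2.5 bits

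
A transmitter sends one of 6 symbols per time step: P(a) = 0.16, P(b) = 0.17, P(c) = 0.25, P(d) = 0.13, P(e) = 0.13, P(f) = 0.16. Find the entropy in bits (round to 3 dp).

H = −Σ pᵢ log₂ pᵢ.
−0.16·log₂(0.16) = 0.4230
−0.17·log₂(0.17) = 0.4346
−0.25·log₂(0.25) = 0.5000
−0.13·log₂(0.13) = 0.3826
−0.13·log₂(0.13) = 0.3826
−0.16·log₂(0.16) = 0.4230
Sum ≈ 2.5459 → 2.546 bits.

2.546 bits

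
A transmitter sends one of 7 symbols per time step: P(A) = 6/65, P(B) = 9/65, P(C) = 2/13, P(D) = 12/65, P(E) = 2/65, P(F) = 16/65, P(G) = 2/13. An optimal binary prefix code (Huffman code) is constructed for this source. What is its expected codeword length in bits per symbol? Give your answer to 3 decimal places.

Repeatedly combine the two least-probable nodes; the expected code length is the sum of the merged weights.
merge 2/65 + 6/65 → 8/65
merge 8/65 + 9/65 → 17/65
merge 2/13 + 2/13 → 4/13
merge 12/65 + 16/65 → 28/65
merge 17/65 + 4/13 → 37/65
merge 28/65 + 37/65 → 1
L = 8/65 + 17/65 + 4/13 + 28/65 + 37/65 + 1 = 35/13 ≈ 2.692 bits/symbol.

2.692 bits/symbol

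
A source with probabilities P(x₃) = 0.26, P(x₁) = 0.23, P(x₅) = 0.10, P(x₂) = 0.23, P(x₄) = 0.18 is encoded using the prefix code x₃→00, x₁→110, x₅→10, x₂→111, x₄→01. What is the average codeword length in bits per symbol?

2.46 bits/symbol

L̄ = Σ pᵢ·ℓᵢ = 0.26·2 + 0.23·3 + 0.10·2 + 0.23·3 + 0.18·2 = 2.46 bits/symbol.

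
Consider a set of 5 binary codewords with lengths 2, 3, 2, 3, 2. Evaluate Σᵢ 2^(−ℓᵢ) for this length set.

With common denominator 2^3 = 8: Σ 2^(−ℓᵢ) = 2/8 + 1/8 + 2/8 + 1/8 + 2/8 = 8/8 = 1.

1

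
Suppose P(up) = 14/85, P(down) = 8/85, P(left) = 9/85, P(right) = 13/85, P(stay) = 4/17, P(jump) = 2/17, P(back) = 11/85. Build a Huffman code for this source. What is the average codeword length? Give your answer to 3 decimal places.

Repeatedly combine the two least-probable nodes; the expected code length is the sum of the merged weights.
merge 8/85 + 9/85 → 1/5
merge 2/17 + 11/85 → 21/85
merge 13/85 + 14/85 → 27/85
merge 1/5 + 4/17 → 37/85
merge 21/85 + 27/85 → 48/85
merge 37/85 + 48/85 → 1
L = 1/5 + 21/85 + 27/85 + 37/85 + 48/85 + 1 = 47/17 ≈ 2.765 bits/symbol.

2.765 bits/symbol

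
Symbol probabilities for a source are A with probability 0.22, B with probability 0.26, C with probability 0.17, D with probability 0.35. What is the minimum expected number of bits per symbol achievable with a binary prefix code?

Repeatedly combine the two least-probable nodes; the expected code length is the sum of the merged weights.
merge 17/100 + 11/50 → 39/100
merge 13/50 + 7/20 → 61/100
merge 39/100 + 61/100 → 1
L = 39/100 + 61/100 + 1 = 2 bits/symbol.

2 bits/symbol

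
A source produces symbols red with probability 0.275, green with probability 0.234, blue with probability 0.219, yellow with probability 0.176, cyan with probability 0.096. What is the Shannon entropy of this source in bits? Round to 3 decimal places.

H = −Σ pᵢ log₂ pᵢ.
−0.275·log₂(0.275) = 0.5122
−0.234·log₂(0.234) = 0.4903
−0.219·log₂(0.219) = 0.4798
−0.176·log₂(0.176) = 0.4411
−0.096·log₂(0.096) = 0.3246
Sum ≈ 2.2480 → 2.248 bits.

2.248 bits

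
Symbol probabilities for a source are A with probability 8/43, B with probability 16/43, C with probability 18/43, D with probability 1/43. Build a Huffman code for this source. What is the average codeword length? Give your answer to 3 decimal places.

Repeatedly combine the two least-probable nodes; the expected code length is the sum of the merged weights.
merge 1/43 + 8/43 → 9/43
merge 9/43 + 16/43 → 25/43
merge 18/43 + 25/43 → 1
L = 9/43 + 25/43 + 1 = 77/43 ≈ 1.791 bits/symbol.

1.791 bits/symbol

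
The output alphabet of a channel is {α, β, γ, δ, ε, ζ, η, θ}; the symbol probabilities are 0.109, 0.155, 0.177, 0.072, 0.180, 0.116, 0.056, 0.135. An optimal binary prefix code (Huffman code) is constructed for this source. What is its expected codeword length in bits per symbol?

2.948 bits/symbol

Repeatedly combine the two least-probable nodes; the expected code length is the sum of the merged weights.
merge 7/125 + 9/125 → 16/125
merge 109/1000 + 29/250 → 9/40
merge 16/125 + 27/200 → 263/1000
merge 31/200 + 177/1000 → 83/250
merge 9/50 + 9/40 → 81/200
merge 263/1000 + 83/250 → 119/200
merge 81/200 + 119/200 → 1
L = 16/125 + 9/40 + 263/1000 + 83/250 + 81/200 + 119/200 + 1 = 737/250 = 2.948 bits/symbol.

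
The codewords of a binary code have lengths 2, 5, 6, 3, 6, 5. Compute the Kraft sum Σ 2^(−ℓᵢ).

0.46875

With common denominator 2^6 = 64: Σ 2^(−ℓᵢ) = 16/64 + 2/64 + 1/64 + 8/64 + 1/64 + 2/64 = 30/64 = 0.46875.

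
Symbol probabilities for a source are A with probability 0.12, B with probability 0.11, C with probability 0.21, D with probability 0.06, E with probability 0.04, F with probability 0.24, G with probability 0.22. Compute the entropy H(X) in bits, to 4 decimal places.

2.5942 bits

H = −Σ pᵢ log₂ pᵢ.
−0.12·log₂(0.12) = 0.3671
−0.11·log₂(0.11) = 0.3503
−0.21·log₂(0.21) = 0.4728
−0.06·log₂(0.06) = 0.2435
−0.04·log₂(0.04) = 0.1858
−0.24·log₂(0.24) = 0.4941
−0.22·log₂(0.22) = 0.4806
Sum ≈ 2.5942 → 2.5942 bits.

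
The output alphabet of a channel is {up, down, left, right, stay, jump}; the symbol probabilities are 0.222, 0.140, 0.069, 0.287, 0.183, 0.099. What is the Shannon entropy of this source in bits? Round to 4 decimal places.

2.4408 bits

H = −Σ pᵢ log₂ pᵢ.
−0.222·log₂(0.222) = 0.4820
−0.140·log₂(0.140) = 0.3971
−0.069·log₂(0.069) = 0.2662
−0.287·log₂(0.287) = 0.5169
−0.183·log₂(0.183) = 0.4484
−0.099·log₂(0.099) = 0.3303
Sum ≈ 2.4408 → 2.4408 bits.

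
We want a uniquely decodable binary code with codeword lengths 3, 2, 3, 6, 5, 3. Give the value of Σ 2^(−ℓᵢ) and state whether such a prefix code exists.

0.671875; yes

With common denominator 2^6 = 64: Σ 2^(−ℓᵢ) = 8/64 + 16/64 + 8/64 + 1/64 + 2/64 + 8/64 = 43/64 = 0.671875.
Kraft's inequality requires Σ ≤ 1; here Σ = 0.671875 ≤ 1, so such a prefix code exists.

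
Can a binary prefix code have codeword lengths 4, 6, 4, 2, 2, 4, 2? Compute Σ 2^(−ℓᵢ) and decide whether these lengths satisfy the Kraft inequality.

0.953125; yes

With common denominator 2^6 = 64: Σ 2^(−ℓᵢ) = 4/64 + 1/64 + 4/64 + 16/64 + 16/64 + 4/64 + 16/64 = 61/64 = 0.953125.
Kraft's inequality requires Σ ≤ 1; here Σ = 0.953125 ≤ 1, so such a prefix code exists.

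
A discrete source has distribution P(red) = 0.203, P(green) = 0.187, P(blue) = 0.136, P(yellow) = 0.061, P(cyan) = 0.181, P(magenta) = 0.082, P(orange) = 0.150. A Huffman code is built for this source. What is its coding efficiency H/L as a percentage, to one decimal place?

Entropy H = −Σ p log₂ p ≈ 2.7097 bits.
Huffman merges: 61/1000+41/500→143/1000; 17/125+143/1000→279/1000; 3/20+181/1000→331/1000; 187/1000+203/1000→39/100; 279/1000+331/1000→61/100; 39/100+61/100→1. L = 2753/1000 ≈ 2.7530.
Efficiency = H/L = 2.7097/2.7530 = 98.4%.

98.4%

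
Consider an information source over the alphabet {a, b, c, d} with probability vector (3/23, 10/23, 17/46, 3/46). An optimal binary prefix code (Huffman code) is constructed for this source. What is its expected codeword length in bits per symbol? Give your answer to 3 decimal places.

Repeatedly combine the two least-probable nodes; the expected code length is the sum of the merged weights.
merge 3/46 + 3/23 → 9/46
merge 9/46 + 17/46 → 13/23
merge 10/23 + 13/23 → 1
L = 9/46 + 13/23 + 1 = 81/46 ≈ 1.761 bits/symbol.

1.761 bits/symbol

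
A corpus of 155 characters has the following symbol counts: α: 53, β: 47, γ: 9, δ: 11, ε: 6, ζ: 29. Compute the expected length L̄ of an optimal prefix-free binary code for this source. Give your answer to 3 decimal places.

Probabilities are the counts divided by 155.
Repeatedly combine the two least-probable nodes; the expected code length is the sum of the merged weights.
merge 6/155 + 9/155 → 3/31
merge 11/155 + 3/31 → 26/155
merge 26/155 + 29/155 → 11/31
merge 47/155 + 53/155 → 20/31
merge 11/31 + 20/31 → 1
L = 3/31 + 26/155 + 11/31 + 20/31 + 1 = 351/155 ≈ 2.265 bits/symbol.

2.265 bits/symbol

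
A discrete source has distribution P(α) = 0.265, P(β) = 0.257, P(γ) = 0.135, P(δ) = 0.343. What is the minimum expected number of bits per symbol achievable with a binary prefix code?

2 bits/symbol

Repeatedly combine the two least-probable nodes; the expected code length is the sum of the merged weights.
merge 27/200 + 257/1000 → 49/125
merge 53/200 + 343/1000 → 76/125
merge 49/125 + 76/125 → 1
L = 49/125 + 76/125 + 1 = 2 bits/symbol.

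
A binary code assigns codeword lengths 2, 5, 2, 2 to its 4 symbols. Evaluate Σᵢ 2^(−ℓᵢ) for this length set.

0.78125

With common denominator 2^5 = 32: Σ 2^(−ℓᵢ) = 8/32 + 1/32 + 8/32 + 8/32 = 25/32 = 0.78125.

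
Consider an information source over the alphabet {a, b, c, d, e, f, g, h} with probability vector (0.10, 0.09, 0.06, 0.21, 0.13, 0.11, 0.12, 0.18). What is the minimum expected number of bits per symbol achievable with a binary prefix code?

Repeatedly combine the two least-probable nodes; the expected code length is the sum of the merged weights.
merge 3/50 + 9/100 → 3/20
merge 1/10 + 11/100 → 21/100
merge 3/25 + 13/100 → 1/4
merge 3/20 + 9/50 → 33/100
merge 21/100 + 21/100 → 21/50
merge 1/4 + 33/100 → 29/50
merge 21/50 + 29/50 → 1
L = 3/20 + 21/100 + 1/4 + 33/100 + 21/50 + 29/50 + 1 = 147/50 = 2.94 bits/symbol.

2.94 bits/symbol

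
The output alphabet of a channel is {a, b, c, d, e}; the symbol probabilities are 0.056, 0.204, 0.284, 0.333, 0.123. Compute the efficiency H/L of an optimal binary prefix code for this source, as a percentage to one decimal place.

Entropy H = −Σ p log₂ p ≈ 2.1166 bits.
Huffman merges: 7/125+123/1000→179/1000; 179/1000+51/250→383/1000; 71/250+333/1000→617/1000; 383/1000+617/1000→1. L = 2179/1000 ≈ 2.1790.
Efficiency = H/L = 2.1166/2.1790 = 97.1%.

97.1%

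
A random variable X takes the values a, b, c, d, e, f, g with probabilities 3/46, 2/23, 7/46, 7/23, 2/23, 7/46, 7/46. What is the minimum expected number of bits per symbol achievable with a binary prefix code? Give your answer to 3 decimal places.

Repeatedly combine the two least-probable nodes; the expected code length is the sum of the merged weights.
merge 3/46 + 2/23 → 7/46
merge 2/23 + 7/46 → 11/46
merge 7/46 + 7/46 → 7/23
merge 7/46 + 11/46 → 9/23
merge 7/23 + 7/23 → 14/23
merge 9/23 + 14/23 → 1
L = 7/46 + 11/46 + 7/23 + 9/23 + 14/23 + 1 = 62/23 ≈ 2.696 bits/symbol.

2.696 bits/symbol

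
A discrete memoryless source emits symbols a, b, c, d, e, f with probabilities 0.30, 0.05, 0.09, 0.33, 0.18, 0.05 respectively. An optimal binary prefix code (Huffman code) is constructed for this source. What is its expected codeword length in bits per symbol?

2.29 bits/symbol

Repeatedly combine the two least-probable nodes; the expected code length is the sum of the merged weights.
merge 1/20 + 1/20 → 1/10
merge 9/100 + 1/10 → 19/100
merge 9/50 + 19/100 → 37/100
merge 3/10 + 33/100 → 63/100
merge 37/100 + 63/100 → 1
L = 1/10 + 19/100 + 37/100 + 63/100 + 1 = 229/100 = 2.29 bits/symbol.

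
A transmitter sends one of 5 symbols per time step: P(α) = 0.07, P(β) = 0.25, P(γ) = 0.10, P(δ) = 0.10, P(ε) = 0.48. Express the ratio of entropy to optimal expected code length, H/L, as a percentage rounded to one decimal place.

Entropy H = −Σ p log₂ p ≈ 1.9412 bits.
Huffman merges: 7/100+1/10→17/100; 1/10+17/100→27/100; 1/4+27/100→13/25; 12/25+13/25→1. L = 49/25 ≈ 1.9600.
Efficiency = H/L = 1.9412/1.9600 = 99.0%.

99.0%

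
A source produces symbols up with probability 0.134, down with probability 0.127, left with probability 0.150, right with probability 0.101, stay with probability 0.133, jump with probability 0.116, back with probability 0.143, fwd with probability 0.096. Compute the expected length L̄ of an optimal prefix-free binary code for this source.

Repeatedly combine the two least-probable nodes; the expected code length is the sum of the merged weights.
merge 12/125 + 101/1000 → 197/1000
merge 29/250 + 127/1000 → 243/1000
merge 133/1000 + 67/500 → 267/1000
merge 143/1000 + 3/20 → 293/1000
merge 197/1000 + 243/1000 → 11/25
merge 267/1000 + 293/1000 → 14/25
merge 11/25 + 14/25 → 1
L = 197/1000 + 243/1000 + 267/1000 + 293/1000 + 11/25 + 14/25 + 1 = 3 bits/symbol.

3 bits/symbol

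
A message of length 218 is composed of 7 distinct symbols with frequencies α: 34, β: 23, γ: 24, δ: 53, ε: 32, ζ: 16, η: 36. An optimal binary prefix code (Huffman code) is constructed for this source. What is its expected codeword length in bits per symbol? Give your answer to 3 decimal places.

Probabilities are the counts divided by 218.
Repeatedly combine the two least-probable nodes; the expected code length is the sum of the merged weights.
merge 8/109 + 23/218 → 39/218
merge 12/109 + 16/109 → 28/109
merge 17/109 + 18/109 → 35/109
merge 39/218 + 53/218 → 46/109
merge 28/109 + 35/109 → 63/109
merge 46/109 + 63/109 → 1
L = 39/218 + 28/109 + 35/109 + 46/109 + 63/109 + 1 = 601/218 ≈ 2.757 bits/symbol.

2.757 bits/symbol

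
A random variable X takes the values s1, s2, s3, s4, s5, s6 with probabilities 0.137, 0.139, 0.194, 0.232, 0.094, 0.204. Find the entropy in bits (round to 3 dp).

H = −Σ pᵢ log₂ pᵢ.
−0.137·log₂(0.137) = 0.3929
−0.139·log₂(0.139) = 0.3957
−0.194·log₂(0.194) = 0.4590
−0.232·log₂(0.232) = 0.4890
−0.094·log₂(0.094) = 0.3207
−0.204·log₂(0.204) = 0.4678
Sum ≈ 2.5251 → 2.525 bits.

2.525 bits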